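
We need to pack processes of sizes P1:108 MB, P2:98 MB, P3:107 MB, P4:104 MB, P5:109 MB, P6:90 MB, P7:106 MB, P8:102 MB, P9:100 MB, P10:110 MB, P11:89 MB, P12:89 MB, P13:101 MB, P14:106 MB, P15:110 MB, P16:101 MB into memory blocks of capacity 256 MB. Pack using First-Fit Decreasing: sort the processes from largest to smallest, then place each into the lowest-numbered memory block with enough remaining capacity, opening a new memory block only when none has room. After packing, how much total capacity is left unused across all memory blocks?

Sorted descending: 110, 110, 109, 108, 107, 106, 106, 104, 102, 101, 101, 100, 98, 90, 89, 89.
110 MB → memory block 1 (remaining 146 MB)
110 MB → memory block 1 (remaining 36 MB)
109 MB → memory block 2 (remaining 147 MB)
108 MB → memory block 2 (remaining 39 MB)
107 MB → memory block 3 (remaining 149 MB)
106 MB → memory block 3 (remaining 43 MB)
106 MB → memory block 4 (remaining 150 MB)
104 MB → memory block 4 (remaining 46 MB)
102 MB → memory block 5 (remaining 154 MB)
101 MB → memory block 5 (remaining 53 MB)
101 MB → memory block 6 (remaining 155 MB)
100 MB → memory block 6 (remaining 55 MB)
98 MB → memory block 7 (remaining 158 MB)
90 MB → memory block 7 (remaining 68 MB)
89 MB → memory block 8 (remaining 167 MB)
89 MB → memory block 8 (remaining 78 MB)
8 memory blocks × 256 MB = 2048 MB; used 1630 MB; unused 418 MB.

418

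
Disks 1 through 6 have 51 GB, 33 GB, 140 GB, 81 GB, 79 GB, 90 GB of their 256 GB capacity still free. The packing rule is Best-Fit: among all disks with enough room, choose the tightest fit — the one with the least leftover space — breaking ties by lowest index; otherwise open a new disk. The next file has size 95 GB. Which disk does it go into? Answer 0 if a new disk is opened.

3

Disks with room: disk 3 (140 GB).
Tightest fit is disk 3 with 140 GB free.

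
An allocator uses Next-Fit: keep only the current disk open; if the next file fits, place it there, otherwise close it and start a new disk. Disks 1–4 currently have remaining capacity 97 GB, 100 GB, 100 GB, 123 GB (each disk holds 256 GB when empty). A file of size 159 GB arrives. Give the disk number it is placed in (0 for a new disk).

0

Next-Fit only looks at disk 4, which has 123 GB free.
159 GB does not fit, so a new disk is opened.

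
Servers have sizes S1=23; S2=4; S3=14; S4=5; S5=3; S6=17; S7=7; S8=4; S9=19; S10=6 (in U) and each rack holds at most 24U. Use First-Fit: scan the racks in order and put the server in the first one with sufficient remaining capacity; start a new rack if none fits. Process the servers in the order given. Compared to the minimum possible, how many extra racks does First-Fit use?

First-Fit: [23] [4,14,5] [3,17,4] [7,6] [19] → 5 racks.
Total size 102U; any packing needs at least ⌈102/24⌉ = 5 racks.
So 5 is already optimal.

0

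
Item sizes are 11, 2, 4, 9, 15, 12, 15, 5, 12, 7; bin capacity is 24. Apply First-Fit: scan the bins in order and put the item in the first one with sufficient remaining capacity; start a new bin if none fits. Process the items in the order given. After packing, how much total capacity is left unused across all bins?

4

11 → bin 1 (remaining 13)
2 → bin 1 (remaining 11)
4 → bin 1 (remaining 7)
9 → bin 2 (remaining 15)
15 → bin 2 (remaining 0)
12 → bin 3 (remaining 12)
15 → bin 4 (remaining 9)
5 → bin 1 (remaining 2)
12 → bin 3 (remaining 0)
7 → bin 4 (remaining 2)
4 bins × 24 = 96; used 92; unused 4.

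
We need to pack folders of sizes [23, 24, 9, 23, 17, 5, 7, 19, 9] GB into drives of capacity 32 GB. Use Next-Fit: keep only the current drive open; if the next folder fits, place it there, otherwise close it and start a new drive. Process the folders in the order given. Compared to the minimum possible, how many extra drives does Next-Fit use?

0

Next-Fit: [23] [24] [9,23] [17,5,7] [19,9] → 5 drives.
Total size 136 GB; any packing needs at least ⌈136/32⌉ = 5 drives.
So 5 is already optimal.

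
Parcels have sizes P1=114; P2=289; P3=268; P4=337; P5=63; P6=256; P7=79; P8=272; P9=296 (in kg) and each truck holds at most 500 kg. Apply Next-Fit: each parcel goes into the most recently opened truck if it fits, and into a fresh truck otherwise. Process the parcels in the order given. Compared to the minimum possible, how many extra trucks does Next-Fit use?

0

Next-Fit: [114,289] [268] [337,63] [256,79] [272] [296] → 6 trucks.
6 parcels exceed 250 kg (half the capacity), and no two of those can share a truck, so at least 6 trucks are needed.
So 6 is already optimal.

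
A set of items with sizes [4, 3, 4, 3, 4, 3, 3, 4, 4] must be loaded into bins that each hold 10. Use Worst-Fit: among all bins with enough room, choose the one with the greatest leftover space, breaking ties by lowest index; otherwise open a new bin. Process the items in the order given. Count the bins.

4

bin 1: place 4, 6 left
bin 1: place 3, 3 left
bin 2: place 4, 6 left
bin 2: place 3, 3 left
bin 3: place 4, 6 left
bin 3: place 3, 3 left
bin 1: place 3, 0 left
bin 4: place 4, 6 left
bin 4: place 4, 2 left
Final bins: [4,3,3] [4,3] [4,3] [4,4].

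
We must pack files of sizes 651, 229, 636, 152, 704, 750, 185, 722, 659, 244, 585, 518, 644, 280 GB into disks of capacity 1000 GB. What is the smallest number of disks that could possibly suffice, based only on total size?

Total size = 651 + 229 + 636 + 152 + 704 + 750 + 185 + 722 + 659 + 244 + 585 + 518 + 644 + 280 = 6959 GB.
⌈6959 / 1000⌉ = 7.

7 disks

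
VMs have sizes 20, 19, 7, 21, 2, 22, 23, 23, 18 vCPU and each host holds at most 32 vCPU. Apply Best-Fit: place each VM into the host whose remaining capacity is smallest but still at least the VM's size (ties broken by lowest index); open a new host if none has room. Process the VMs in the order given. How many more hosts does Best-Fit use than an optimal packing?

Best-Fit: [20,7,2] [19] [21] [22] [23] [23] [18] → 7 hosts.
7 VMs exceed 16 vCPU (half the capacity), and no two of those can share a host, so at least 7 hosts are needed.
So 7 is already optimal.

0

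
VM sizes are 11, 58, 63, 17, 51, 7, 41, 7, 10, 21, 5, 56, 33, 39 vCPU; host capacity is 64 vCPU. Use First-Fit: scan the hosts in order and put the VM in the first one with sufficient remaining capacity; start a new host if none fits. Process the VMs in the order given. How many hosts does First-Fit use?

host 1: place 11 vCPU, 53 vCPU left
host 2: place 58 vCPU, 6 vCPU left
host 3: place 63 vCPU, 1 vCPU left
host 1: place 17 vCPU, 36 vCPU left
host 4: place 51 vCPU, 13 vCPU left
host 1: place 7 vCPU, 29 vCPU left
host 5: place 41 vCPU, 23 vCPU left
host 1: place 7 vCPU, 22 vCPU left
host 1: place 10 vCPU, 12 vCPU left
host 5: place 21 vCPU, 2 vCPU left
host 1: place 5 vCPU, 7 vCPU left
host 6: place 56 vCPU, 8 vCPU left
host 7: place 33 vCPU, 31 vCPU left
host 8: place 39 vCPU, 25 vCPU left
Final hosts: [11,17,7,7,10,5] [58] [63] [51] [41,21] [56] [33] [39].

8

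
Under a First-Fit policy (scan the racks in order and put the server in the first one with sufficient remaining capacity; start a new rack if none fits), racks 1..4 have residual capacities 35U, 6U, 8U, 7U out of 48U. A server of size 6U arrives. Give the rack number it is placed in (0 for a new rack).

1

Racks with room: rack 1 (35U), rack 2 (6U), rack 3 (8U), rack 4 (7U).
The first with room is rack 1.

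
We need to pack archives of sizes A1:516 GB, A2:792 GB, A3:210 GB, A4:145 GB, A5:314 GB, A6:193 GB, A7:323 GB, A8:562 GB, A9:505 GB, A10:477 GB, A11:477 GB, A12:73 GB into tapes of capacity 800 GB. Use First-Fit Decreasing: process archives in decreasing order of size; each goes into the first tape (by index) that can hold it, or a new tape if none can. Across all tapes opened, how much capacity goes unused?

213

Sorted descending: 792, 562, 516, 505, 477, 477, 323, 314, 210, 193, 145, 73.
Put 792 GB in tape 1; 8 GB remain.
Put 562 GB in tape 2; 238 GB remain.
Put 516 GB in tape 3; 284 GB remain.
Put 505 GB in tape 4; 295 GB remain.
Put 477 GB in tape 5; 323 GB remain.
Put 477 GB in tape 6; 323 GB remain.
Put 323 GB in tape 5; 0 GB remain.
Put 314 GB in tape 6; 9 GB remain.
Put 210 GB in tape 2; 28 GB remain.
Put 193 GB in tape 3; 91 GB remain.
Put 145 GB in tape 4; 150 GB remain.
Put 73 GB in tape 3; 18 GB remain.
6 tapes × 800 GB = 4800 GB; used 4587 GB; unused 213 GB.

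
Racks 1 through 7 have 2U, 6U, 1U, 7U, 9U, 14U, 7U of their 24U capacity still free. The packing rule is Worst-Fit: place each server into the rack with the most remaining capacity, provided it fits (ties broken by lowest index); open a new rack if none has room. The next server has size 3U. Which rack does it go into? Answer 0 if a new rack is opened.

6

Racks with room: rack 2 (6U), rack 4 (7U), rack 5 (9U), rack 6 (14U), rack 7 (7U).
Most room is rack 6 with 14U free.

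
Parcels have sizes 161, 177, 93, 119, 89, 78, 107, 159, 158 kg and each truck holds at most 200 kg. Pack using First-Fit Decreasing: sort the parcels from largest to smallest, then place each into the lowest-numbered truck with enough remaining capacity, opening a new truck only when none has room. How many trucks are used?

Sorted descending: 177, 161, 159, 158, 119, 107, 93, 89, 78.
177 kg → truck 1 (remaining 23 kg)
161 kg → truck 2 (remaining 39 kg)
159 kg → truck 3 (remaining 41 kg)
158 kg → truck 4 (remaining 42 kg)
119 kg → truck 5 (remaining 81 kg)
107 kg → truck 6 (remaining 93 kg)
93 kg → truck 6 (remaining 0 kg)
89 kg → truck 7 (remaining 111 kg)
78 kg → truck 5 (remaining 3 kg)
Final trucks: [177] [161] [159] [158] [119,78] [107,93] [89].

7 trucks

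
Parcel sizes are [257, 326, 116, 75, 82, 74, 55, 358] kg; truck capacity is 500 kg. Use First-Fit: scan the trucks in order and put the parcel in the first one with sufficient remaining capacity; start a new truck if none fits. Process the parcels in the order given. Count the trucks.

Put 257 kg in truck 1; 243 kg remain.
Put 326 kg in truck 2; 174 kg remain.
Put 116 kg in truck 1; 127 kg remain.
Put 75 kg in truck 1; 52 kg remain.
Put 82 kg in truck 2; 92 kg remain.
Put 74 kg in truck 2; 18 kg remain.
Put 55 kg in truck 3; 445 kg remain.
Put 358 kg in truck 3; 87 kg remain.
Final trucks: [257,116,75] [326,82,74] [55,358].

3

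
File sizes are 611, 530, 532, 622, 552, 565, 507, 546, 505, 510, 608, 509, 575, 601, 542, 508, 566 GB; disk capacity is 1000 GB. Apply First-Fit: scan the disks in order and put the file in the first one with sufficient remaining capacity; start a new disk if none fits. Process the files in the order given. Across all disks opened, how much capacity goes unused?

7611

611 GB → disk 1 (remaining 389 GB)
530 GB → disk 2 (remaining 470 GB)
532 GB → disk 3 (remaining 468 GB)
622 GB → disk 4 (remaining 378 GB)
552 GB → disk 5 (remaining 448 GB)
565 GB → disk 6 (remaining 435 GB)
507 GB → disk 7 (remaining 493 GB)
546 GB → disk 8 (remaining 454 GB)
505 GB → disk 9 (remaining 495 GB)
510 GB → disk 10 (remaining 490 GB)
608 GB → disk 11 (remaining 392 GB)
509 GB → disk 12 (remaining 491 GB)
575 GB → disk 13 (remaining 425 GB)
601 GB → disk 14 (remaining 399 GB)
542 GB → disk 15 (remaining 458 GB)
508 GB → disk 16 (remaining 492 GB)
566 GB → disk 17 (remaining 434 GB)
17 disks × 1000 GB = 17000 GB; used 9389 GB; unused 7611 GB.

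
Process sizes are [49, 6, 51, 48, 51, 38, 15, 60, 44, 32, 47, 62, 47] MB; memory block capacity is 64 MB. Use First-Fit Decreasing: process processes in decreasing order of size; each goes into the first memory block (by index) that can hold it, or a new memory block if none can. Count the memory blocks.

11 memory blocks

Sorted descending: 62, 60, 51, 51, 49, 48, 47, 47, 44, 38, 32, 15, 6.
62 MB → memory block 1 (remaining 2 MB)
60 MB → memory block 2 (remaining 4 MB)
51 MB → memory block 3 (remaining 13 MB)
51 MB → memory block 4 (remaining 13 MB)
49 MB → memory block 5 (remaining 15 MB)
48 MB → memory block 6 (remaining 16 MB)
47 MB → memory block 7 (remaining 17 MB)
47 MB → memory block 8 (remaining 17 MB)
44 MB → memory block 9 (remaining 20 MB)
38 MB → memory block 10 (remaining 26 MB)
32 MB → memory block 11 (remaining 32 MB)
15 MB → memory block 5 (remaining 0 MB)
6 MB → memory block 3 (remaining 7 MB)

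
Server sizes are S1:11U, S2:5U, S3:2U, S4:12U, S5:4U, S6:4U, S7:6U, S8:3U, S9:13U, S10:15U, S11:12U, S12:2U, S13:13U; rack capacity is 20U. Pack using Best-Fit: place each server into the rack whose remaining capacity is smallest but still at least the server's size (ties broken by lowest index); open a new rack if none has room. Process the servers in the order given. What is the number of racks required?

7 racks

S1 (11U) → rack 1 (remaining 9U)
S2 (5U) → rack 1 (remaining 4U)
S3 (2U) → rack 1 (remaining 2U)
S4 (12U) → rack 2 (remaining 8U)
S5 (4U) → rack 2 (remaining 4U)
S6 (4U) → rack 2 (remaining 0U)
S7 (6U) → rack 3 (remaining 14U)
S8 (3U) → rack 3 (remaining 11U)
S9 (13U) → rack 4 (remaining 7U)
S10 (15U) → rack 5 (remaining 5U)
S11 (12U) → rack 6 (remaining 8U)
S12 (2U) → rack 1 (remaining 0U)
S13 (13U) → rack 7 (remaining 7U)
Final racks: [11,5,2,2] [12,4,4] [6,3] [13] [15] [12] [13].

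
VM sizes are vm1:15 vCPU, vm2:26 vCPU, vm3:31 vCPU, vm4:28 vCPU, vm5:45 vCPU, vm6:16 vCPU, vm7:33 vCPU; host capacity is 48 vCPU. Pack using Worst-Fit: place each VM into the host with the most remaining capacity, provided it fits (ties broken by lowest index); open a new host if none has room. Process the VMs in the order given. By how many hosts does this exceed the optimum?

Worst-Fit: [15,26] [31] [28,16] [45] [33] → 5 hosts.
Total size 194 vCPU; any packing needs at least ⌈194/48⌉ = 5 hosts.
So 5 is already optimal.

0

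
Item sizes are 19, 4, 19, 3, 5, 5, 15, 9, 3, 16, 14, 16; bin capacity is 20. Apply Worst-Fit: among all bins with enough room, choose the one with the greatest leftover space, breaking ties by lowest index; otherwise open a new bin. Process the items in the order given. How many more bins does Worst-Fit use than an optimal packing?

Worst-Fit: [19] [4,3,5,5] [19] [15] [9,3] [16] [14] [16] → 8 bins.
Total size 128; any packing needs at least ⌈128/20⌉ = 7 bins.
An optimal packing achieves that bound: [19] [19] [16,4] [16,3] [15,5] [14,5] [9,3] → 7 bins.
Excess: 8 − 7 = 1.

1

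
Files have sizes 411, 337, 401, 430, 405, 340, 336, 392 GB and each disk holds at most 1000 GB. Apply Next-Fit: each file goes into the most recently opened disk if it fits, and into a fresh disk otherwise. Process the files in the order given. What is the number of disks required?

Put 411 GB in disk 1; 589 GB remain.
Put 337 GB in disk 1; 252 GB remain.
Put 401 GB in disk 2; 599 GB remain.
Put 430 GB in disk 2; 169 GB remain.
Put 405 GB in disk 3; 595 GB remain.
Put 340 GB in disk 3; 255 GB remain.
Put 336 GB in disk 4; 664 GB remain.
Put 392 GB in disk 4; 272 GB remain.

4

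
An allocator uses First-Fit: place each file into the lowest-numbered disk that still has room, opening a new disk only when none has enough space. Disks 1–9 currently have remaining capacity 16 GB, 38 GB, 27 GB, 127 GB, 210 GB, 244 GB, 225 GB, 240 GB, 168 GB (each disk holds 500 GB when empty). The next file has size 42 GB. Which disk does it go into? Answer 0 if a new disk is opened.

4

Disks with room: disk 4 (127 GB), disk 5 (210 GB), disk 6 (244 GB), disk 7 (225 GB), disk 8 (240 GB), disk 9 (168 GB).
The first with room is disk 4.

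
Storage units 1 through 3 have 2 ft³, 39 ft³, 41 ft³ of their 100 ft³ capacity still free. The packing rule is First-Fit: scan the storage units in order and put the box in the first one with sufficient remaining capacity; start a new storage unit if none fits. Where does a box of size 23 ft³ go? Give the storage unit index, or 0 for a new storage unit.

Storage units with room: storage unit 2 (39 ft³), storage unit 3 (41 ft³).
The first with room is storage unit 2.

2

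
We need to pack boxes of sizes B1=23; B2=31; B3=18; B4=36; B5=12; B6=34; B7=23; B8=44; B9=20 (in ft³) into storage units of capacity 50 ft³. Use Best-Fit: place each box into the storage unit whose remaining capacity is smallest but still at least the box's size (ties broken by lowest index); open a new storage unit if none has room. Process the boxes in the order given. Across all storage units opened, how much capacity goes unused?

storage unit 1: place B1 (23 ft³), 27 ft³ left
storage unit 2: place B2 (31 ft³), 19 ft³ left
storage unit 2: place B3 (18 ft³), 1 ft³ left
storage unit 3: place B4 (36 ft³), 14 ft³ left
storage unit 3: place B5 (12 ft³), 2 ft³ left
storage unit 4: place B6 (34 ft³), 16 ft³ left
storage unit 1: place B7 (23 ft³), 4 ft³ left
storage unit 5: place B8 (44 ft³), 6 ft³ left
storage unit 6: place B9 (20 ft³), 30 ft³ left
6 storage units × 50 ft³ = 300 ft³; used 241 ft³; unused 59 ft³.

59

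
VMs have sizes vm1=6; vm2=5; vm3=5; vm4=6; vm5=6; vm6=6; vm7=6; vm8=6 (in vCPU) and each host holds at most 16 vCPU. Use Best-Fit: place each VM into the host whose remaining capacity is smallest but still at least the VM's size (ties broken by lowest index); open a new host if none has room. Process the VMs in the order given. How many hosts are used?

4 hosts

vm1 (6 vCPU) → host 1 (remaining 10 vCPU)
vm2 (5 vCPU) → host 1 (remaining 5 vCPU)
vm3 (5 vCPU) → host 1 (remaining 0 vCPU)
vm4 (6 vCPU) → host 2 (remaining 10 vCPU)
vm5 (6 vCPU) → host 2 (remaining 4 vCPU)
vm6 (6 vCPU) → host 3 (remaining 10 vCPU)
vm7 (6 vCPU) → host 3 (remaining 4 vCPU)
vm8 (6 vCPU) → host 4 (remaining 10 vCPU)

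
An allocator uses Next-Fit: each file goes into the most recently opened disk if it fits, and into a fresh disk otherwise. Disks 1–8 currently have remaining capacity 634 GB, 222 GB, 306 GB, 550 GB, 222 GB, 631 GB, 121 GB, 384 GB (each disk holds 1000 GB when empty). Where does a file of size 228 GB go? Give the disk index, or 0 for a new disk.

Next-Fit only looks at disk 8, which has 384 GB free.
228 GB fits there.

8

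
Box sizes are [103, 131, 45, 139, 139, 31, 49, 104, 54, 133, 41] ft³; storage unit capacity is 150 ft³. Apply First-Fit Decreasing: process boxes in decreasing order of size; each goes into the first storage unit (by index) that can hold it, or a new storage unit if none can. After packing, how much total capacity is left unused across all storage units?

Sorted descending: 139, 139, 133, 131, 104, 103, 54, 49, 45, 41, 31.
Put 139 ft³ in storage unit 1; 11 ft³ remain.
Put 139 ft³ in storage unit 2; 11 ft³ remain.
Put 133 ft³ in storage unit 3; 17 ft³ remain.
Put 131 ft³ in storage unit 4; 19 ft³ remain.
Put 104 ft³ in storage unit 5; 46 ft³ remain.
Put 103 ft³ in storage unit 6; 47 ft³ remain.
Put 54 ft³ in storage unit 7; 96 ft³ remain.
Put 49 ft³ in storage unit 7; 47 ft³ remain.
Put 45 ft³ in storage unit 5; 1 ft³ remain.
Put 41 ft³ in storage unit 6; 6 ft³ remain.
Put 31 ft³ in storage unit 7; 16 ft³ remain.
7 storage units × 150 ft³ = 1050 ft³; used 969 ft³; unused 81 ft³.

81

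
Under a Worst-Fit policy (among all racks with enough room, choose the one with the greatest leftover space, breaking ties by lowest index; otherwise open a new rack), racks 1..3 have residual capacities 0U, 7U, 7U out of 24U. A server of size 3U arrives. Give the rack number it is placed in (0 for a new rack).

2

Racks with room: rack 2 (7U), rack 3 (7U).
Most room is rack 2 with 7U free.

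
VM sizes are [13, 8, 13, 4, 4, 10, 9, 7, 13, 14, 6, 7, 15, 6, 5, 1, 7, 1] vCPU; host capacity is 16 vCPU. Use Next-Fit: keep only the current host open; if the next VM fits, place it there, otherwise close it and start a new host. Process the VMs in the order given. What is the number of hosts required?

12 hosts

host 1: place 13 vCPU, 3 vCPU left
host 2: place 8 vCPU, 8 vCPU left
host 3: place 13 vCPU, 3 vCPU left
host 4: place 4 vCPU, 12 vCPU left
host 4: place 4 vCPU, 8 vCPU left
host 5: place 10 vCPU, 6 vCPU left
host 6: place 9 vCPU, 7 vCPU left
host 6: place 7 vCPU, 0 vCPU left
host 7: place 13 vCPU, 3 vCPU left
host 8: place 14 vCPU, 2 vCPU left
host 9: place 6 vCPU, 10 vCPU left
host 9: place 7 vCPU, 3 vCPU left
host 10: place 15 vCPU, 1 vCPU left
host 11: place 6 vCPU, 10 vCPU left
host 11: place 5 vCPU, 5 vCPU left
host 11: place 1 vCPU, 4 vCPU left
host 12: place 7 vCPU, 9 vCPU left
host 12: place 1 vCPU, 8 vCPU left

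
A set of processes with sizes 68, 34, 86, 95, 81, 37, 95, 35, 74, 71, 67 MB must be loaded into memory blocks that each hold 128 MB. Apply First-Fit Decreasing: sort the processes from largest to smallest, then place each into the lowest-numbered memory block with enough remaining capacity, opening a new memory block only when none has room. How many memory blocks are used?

Sorted descending: 95, 95, 86, 81, 74, 71, 68, 67, 37, 35, 34.
95 MB → memory block 1 (remaining 33 MB)
95 MB → memory block 2 (remaining 33 MB)
86 MB → memory block 3 (remaining 42 MB)
81 MB → memory block 4 (remaining 47 MB)
74 MB → memory block 5 (remaining 54 MB)
71 MB → memory block 6 (remaining 57 MB)
68 MB → memory block 7 (remaining 60 MB)
67 MB → memory block 8 (remaining 61 MB)
37 MB → memory block 3 (remaining 5 MB)
35 MB → memory block 4 (remaining 12 MB)
34 MB → memory block 5 (remaining 20 MB)
Final memory blocks: [95] [95] [86,37] [81,35] [74,34] [71] [68] [67].

8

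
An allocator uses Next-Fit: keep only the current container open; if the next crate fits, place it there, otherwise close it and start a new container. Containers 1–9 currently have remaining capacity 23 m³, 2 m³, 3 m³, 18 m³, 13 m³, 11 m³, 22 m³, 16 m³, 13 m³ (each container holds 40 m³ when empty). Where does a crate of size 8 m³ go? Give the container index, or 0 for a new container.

Next-Fit only looks at container 9, which has 13 m³ free.
8 m³ fits there.

9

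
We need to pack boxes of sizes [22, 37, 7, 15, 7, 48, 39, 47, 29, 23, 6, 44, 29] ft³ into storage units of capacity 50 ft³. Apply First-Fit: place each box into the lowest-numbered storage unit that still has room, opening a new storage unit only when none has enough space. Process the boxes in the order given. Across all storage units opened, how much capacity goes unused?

22 ft³ → storage unit 1 (remaining 28 ft³)
37 ft³ → storage unit 2 (remaining 13 ft³)
7 ft³ → storage unit 1 (remaining 21 ft³)
15 ft³ → storage unit 1 (remaining 6 ft³)
7 ft³ → storage unit 2 (remaining 6 ft³)
48 ft³ → storage unit 3 (remaining 2 ft³)
39 ft³ → storage unit 4 (remaining 11 ft³)
47 ft³ → storage unit 5 (remaining 3 ft³)
29 ft³ → storage unit 6 (remaining 21 ft³)
23 ft³ → storage unit 7 (remaining 27 ft³)
6 ft³ → storage unit 1 (remaining 0 ft³)
44 ft³ → storage unit 8 (remaining 6 ft³)
29 ft³ → storage unit 9 (remaining 21 ft³)
9 storage units × 50 ft³ = 450 ft³; used 353 ft³; unused 97 ft³.

97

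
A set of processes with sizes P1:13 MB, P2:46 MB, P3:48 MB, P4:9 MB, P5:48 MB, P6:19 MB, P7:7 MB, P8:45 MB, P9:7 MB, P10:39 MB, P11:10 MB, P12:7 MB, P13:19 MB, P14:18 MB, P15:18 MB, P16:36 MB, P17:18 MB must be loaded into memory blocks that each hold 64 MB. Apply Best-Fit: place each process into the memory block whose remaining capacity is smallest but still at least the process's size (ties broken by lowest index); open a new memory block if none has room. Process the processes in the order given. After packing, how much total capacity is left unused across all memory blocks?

memory block 1: place P1 (13 MB), 51 MB left
memory block 1: place P2 (46 MB), 5 MB left
memory block 2: place P3 (48 MB), 16 MB left
memory block 2: place P4 (9 MB), 7 MB left
memory block 3: place P5 (48 MB), 16 MB left
memory block 4: place P6 (19 MB), 45 MB left
memory block 2: place P7 (7 MB), 0 MB left
memory block 4: place P8 (45 MB), 0 MB left
memory block 3: place P9 (7 MB), 9 MB left
memory block 5: place P10 (39 MB), 25 MB left
memory block 5: place P11 (10 MB), 15 MB left
memory block 3: place P12 (7 MB), 2 MB left
memory block 6: place P13 (19 MB), 45 MB left
memory block 6: place P14 (18 MB), 27 MB left
memory block 6: place P15 (18 MB), 9 MB left
memory block 7: place P16 (36 MB), 28 MB left
memory block 7: place P17 (18 MB), 10 MB left
7 memory blocks × 64 MB = 448 MB; used 407 MB; unused 41 MB.

41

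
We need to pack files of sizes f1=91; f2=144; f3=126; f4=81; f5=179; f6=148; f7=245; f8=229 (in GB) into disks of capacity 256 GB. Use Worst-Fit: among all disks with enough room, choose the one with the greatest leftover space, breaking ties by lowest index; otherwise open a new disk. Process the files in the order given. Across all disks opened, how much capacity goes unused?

293

disk 1: place f1 (91 GB), 165 GB left
disk 1: place f2 (144 GB), 21 GB left
disk 2: place f3 (126 GB), 130 GB left
disk 2: place f4 (81 GB), 49 GB left
disk 3: place f5 (179 GB), 77 GB left
disk 4: place f6 (148 GB), 108 GB left
disk 5: place f7 (245 GB), 11 GB left
disk 6: place f8 (229 GB), 27 GB left
6 disks × 256 GB = 1536 GB; used 1243 GB; unused 293 GB.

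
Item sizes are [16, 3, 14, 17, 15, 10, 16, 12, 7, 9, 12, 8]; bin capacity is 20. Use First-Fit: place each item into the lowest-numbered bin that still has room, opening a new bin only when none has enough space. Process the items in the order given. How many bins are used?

9

16 → bin 1 (remaining 4)
3 → bin 1 (remaining 1)
14 → bin 2 (remaining 6)
17 → bin 3 (remaining 3)
15 → bin 4 (remaining 5)
10 → bin 5 (remaining 10)
16 → bin 6 (remaining 4)
12 → bin 7 (remaining 8)
7 → bin 5 (remaining 3)
9 → bin 8 (remaining 11)
12 → bin 9 (remaining 8)
8 → bin 7 (remaining 0)
Final bins: [16,3] [14] [17] [15] [10,7] [16] [12,8] [9] [12].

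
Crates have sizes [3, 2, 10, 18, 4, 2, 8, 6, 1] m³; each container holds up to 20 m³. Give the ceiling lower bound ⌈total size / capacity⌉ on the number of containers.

Total size = 3 + 2 + 10 + 18 + 4 + 2 + 8 + 6 + 1 = 54 m³.
⌈54 / 20⌉ = 3.

3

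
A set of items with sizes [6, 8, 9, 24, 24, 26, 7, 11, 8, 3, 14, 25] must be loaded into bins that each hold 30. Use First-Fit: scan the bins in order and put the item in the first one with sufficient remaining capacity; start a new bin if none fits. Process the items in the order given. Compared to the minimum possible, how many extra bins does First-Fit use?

1

First-Fit: [6,8,9,7] [24,3] [24] [26] [11,8] [14] [25] → 7 bins.
Total size 165; any packing needs at least ⌈165/30⌉ = 6 bins.
An optimal packing achieves that bound: [26,3] [25] [24,6] [24] [14,9,7] [11,8,8] → 6 bins.
Excess: 7 − 6 = 1.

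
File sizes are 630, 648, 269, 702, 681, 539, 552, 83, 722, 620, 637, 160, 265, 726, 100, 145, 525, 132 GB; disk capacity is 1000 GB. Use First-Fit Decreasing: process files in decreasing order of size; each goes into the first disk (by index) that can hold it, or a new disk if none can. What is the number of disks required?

11 disks

Sorted descending: 726, 722, 702, 681, 648, 637, 630, 620, 552, 539, 525, 269, 265, 160, 145, 132, 100, 83.
disk 1: place 726 GB, 274 GB left
disk 2: place 722 GB, 278 GB left
disk 3: place 702 GB, 298 GB left
disk 4: place 681 GB, 319 GB left
disk 5: place 648 GB, 352 GB left
disk 6: place 637 GB, 363 GB left
disk 7: place 630 GB, 370 GB left
disk 8: place 620 GB, 380 GB left
disk 9: place 552 GB, 448 GB left
disk 10: place 539 GB, 461 GB left
disk 11: place 525 GB, 475 GB left
disk 1: place 269 GB, 5 GB left
disk 2: place 265 GB, 13 GB left
disk 3: place 160 GB, 138 GB left
disk 4: place 145 GB, 174 GB left
disk 3: place 132 GB, 6 GB left
disk 4: place 100 GB, 74 GB left
disk 5: place 83 GB, 269 GB left
Final disks: [726,269] [722,265] [702,160,132] [681,145,100] [648,83] [637] [630] [620] [552] [539] [525].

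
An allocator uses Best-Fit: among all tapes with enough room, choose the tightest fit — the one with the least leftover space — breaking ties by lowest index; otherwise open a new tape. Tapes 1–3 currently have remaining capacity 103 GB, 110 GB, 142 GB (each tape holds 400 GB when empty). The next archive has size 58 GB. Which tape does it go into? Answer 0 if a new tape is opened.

Tapes with room: tape 1 (103 GB), tape 2 (110 GB), tape 3 (142 GB).
Tightest fit is tape 1 with 103 GB free.

1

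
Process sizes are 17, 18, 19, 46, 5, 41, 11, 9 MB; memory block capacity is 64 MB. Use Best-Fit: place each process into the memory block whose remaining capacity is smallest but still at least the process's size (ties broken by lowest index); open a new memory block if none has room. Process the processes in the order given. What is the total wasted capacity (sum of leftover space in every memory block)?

26

17 MB → memory block 1 (remaining 47 MB)
18 MB → memory block 1 (remaining 29 MB)
19 MB → memory block 1 (remaining 10 MB)
46 MB → memory block 2 (remaining 18 MB)
5 MB → memory block 1 (remaining 5 MB)
41 MB → memory block 3 (remaining 23 MB)
11 MB → memory block 2 (remaining 7 MB)
9 MB → memory block 3 (remaining 14 MB)
3 memory blocks × 64 MB = 192 MB; used 166 MB; unused 26 MB.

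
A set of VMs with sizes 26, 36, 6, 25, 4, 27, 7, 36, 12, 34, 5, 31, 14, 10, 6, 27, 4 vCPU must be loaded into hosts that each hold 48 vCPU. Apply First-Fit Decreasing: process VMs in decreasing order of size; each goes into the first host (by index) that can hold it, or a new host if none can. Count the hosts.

Sorted descending: 36, 36, 34, 31, 27, 27, 26, 25, 14, 12, 10, 7, 6, 6, 5, 4, 4.
host 1: place 36 vCPU, 12 vCPU left
host 2: place 36 vCPU, 12 vCPU left
host 3: place 34 vCPU, 14 vCPU left
host 4: place 31 vCPU, 17 vCPU left
host 5: place 27 vCPU, 21 vCPU left
host 6: place 27 vCPU, 21 vCPU left
host 7: place 26 vCPU, 22 vCPU left
host 8: place 25 vCPU, 23 vCPU left
host 3: place 14 vCPU, 0 vCPU left
host 1: place 12 vCPU, 0 vCPU left
host 2: place 10 vCPU, 2 vCPU left
host 4: place 7 vCPU, 10 vCPU left
host 4: place 6 vCPU, 4 vCPU left
host 5: place 6 vCPU, 15 vCPU left
host 5: place 5 vCPU, 10 vCPU left
host 4: place 4 vCPU, 0 vCPU left
host 5: place 4 vCPU, 6 vCPU left
Final hosts: [36,12] [36,10] [34,14] [31,7,6,4] [27,6,5,4] [27] [26] [25].

8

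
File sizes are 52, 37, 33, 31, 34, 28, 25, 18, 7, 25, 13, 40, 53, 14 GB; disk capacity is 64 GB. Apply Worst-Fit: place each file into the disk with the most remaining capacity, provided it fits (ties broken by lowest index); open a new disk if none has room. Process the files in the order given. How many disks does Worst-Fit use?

7 disks

52 GB → disk 1 (remaining 12 GB)
37 GB → disk 2 (remaining 27 GB)
33 GB → disk 3 (remaining 31 GB)
31 GB → disk 3 (remaining 0 GB)
34 GB → disk 4 (remaining 30 GB)
28 GB → disk 4 (remaining 2 GB)
25 GB → disk 2 (remaining 2 GB)
18 GB → disk 5 (remaining 46 GB)
7 GB → disk 5 (remaining 39 GB)
25 GB → disk 5 (remaining 14 GB)
13 GB → disk 5 (remaining 1 GB)
40 GB → disk 6 (remaining 24 GB)
53 GB → disk 7 (remaining 11 GB)
14 GB → disk 6 (remaining 10 GB)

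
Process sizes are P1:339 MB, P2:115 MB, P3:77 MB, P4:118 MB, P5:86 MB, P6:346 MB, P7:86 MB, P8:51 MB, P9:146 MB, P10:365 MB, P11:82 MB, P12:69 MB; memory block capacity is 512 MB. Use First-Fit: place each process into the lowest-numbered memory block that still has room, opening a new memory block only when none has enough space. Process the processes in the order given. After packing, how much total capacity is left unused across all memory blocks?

168

P1 (339 MB) → memory block 1 (remaining 173 MB)
P2 (115 MB) → memory block 1 (remaining 58 MB)
P3 (77 MB) → memory block 2 (remaining 435 MB)
P4 (118 MB) → memory block 2 (remaining 317 MB)
P5 (86 MB) → memory block 2 (remaining 231 MB)
P6 (346 MB) → memory block 3 (remaining 166 MB)
P7 (86 MB) → memory block 2 (remaining 145 MB)
P8 (51 MB) → memory block 1 (remaining 7 MB)
P9 (146 MB) → memory block 3 (remaining 20 MB)
P10 (365 MB) → memory block 4 (remaining 147 MB)
P11 (82 MB) → memory block 2 (remaining 63 MB)
P12 (69 MB) → memory block 4 (remaining 78 MB)
4 memory blocks × 512 MB = 2048 MB; used 1880 MB; unused 168 MB.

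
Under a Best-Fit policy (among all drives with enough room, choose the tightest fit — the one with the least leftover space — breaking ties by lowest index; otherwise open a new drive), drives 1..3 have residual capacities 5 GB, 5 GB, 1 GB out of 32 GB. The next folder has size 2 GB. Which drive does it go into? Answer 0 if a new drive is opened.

Drives with room: drive 1 (5 GB), drive 2 (5 GB).
Tightest fit is drive 1 with 5 GB free.

1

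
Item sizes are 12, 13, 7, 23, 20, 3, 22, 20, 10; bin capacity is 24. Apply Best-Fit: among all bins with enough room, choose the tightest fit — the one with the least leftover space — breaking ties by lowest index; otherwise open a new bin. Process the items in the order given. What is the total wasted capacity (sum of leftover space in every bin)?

12 → bin 1 (remaining 12)
13 → bin 2 (remaining 11)
7 → bin 2 (remaining 4)
23 → bin 3 (remaining 1)
20 → bin 4 (remaining 4)
3 → bin 2 (remaining 1)
22 → bin 5 (remaining 2)
20 → bin 6 (remaining 4)
10 → bin 1 (remaining 2)
6 bins × 24 = 144; used 130; unused 14.

14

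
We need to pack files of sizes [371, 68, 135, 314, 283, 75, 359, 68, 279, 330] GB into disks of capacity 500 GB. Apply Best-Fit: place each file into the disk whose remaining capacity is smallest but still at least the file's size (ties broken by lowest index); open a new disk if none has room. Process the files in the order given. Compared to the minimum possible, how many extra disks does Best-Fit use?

Best-Fit: [371,68] [135,314] [283,75] [359,68] [279] [330] → 6 disks.
6 files exceed 250 GB (half the capacity), and no two of those can share a disk, so at least 6 disks are needed.
So 6 is already optimal.

0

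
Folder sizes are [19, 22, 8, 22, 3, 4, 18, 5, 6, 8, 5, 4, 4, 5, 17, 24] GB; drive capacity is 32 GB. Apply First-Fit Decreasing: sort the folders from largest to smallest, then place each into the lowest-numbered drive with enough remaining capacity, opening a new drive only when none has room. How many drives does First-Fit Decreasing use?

6 drives

Sorted descending: 24, 22, 22, 19, 18, 17, 8, 8, 6, 5, 5, 5, 4, 4, 4, 3.
24 GB → drive 1 (remaining 8 GB)
22 GB → drive 2 (remaining 10 GB)
22 GB → drive 3 (remaining 10 GB)
19 GB → drive 4 (remaining 13 GB)
18 GB → drive 5 (remaining 14 GB)
17 GB → drive 6 (remaining 15 GB)
8 GB → drive 1 (remaining 0 GB)
8 GB → drive 2 (remaining 2 GB)
6 GB → drive 3 (remaining 4 GB)
5 GB → drive 4 (remaining 8 GB)
5 GB → drive 4 (remaining 3 GB)
5 GB → drive 5 (remaining 9 GB)
4 GB → drive 3 (remaining 0 GB)
4 GB → drive 5 (remaining 5 GB)
4 GB → drive 5 (remaining 1 GB)
3 GB → drive 4 (remaining 0 GB)
Final drives: [24,8] [22,8] [22,6,4] [19,5,5,3] [18,5,4,4] [17].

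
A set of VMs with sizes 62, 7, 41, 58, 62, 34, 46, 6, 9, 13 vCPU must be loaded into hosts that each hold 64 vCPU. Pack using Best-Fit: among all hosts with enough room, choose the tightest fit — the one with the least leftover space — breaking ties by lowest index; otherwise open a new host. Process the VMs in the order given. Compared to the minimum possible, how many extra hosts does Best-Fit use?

0

Best-Fit: [62] [7,41,9] [58,6] [62] [34] [46,13] → 6 hosts.
Total size 338 vCPU; any packing needs at least ⌈338/64⌉ = 6 hosts.
So 6 is already optimal.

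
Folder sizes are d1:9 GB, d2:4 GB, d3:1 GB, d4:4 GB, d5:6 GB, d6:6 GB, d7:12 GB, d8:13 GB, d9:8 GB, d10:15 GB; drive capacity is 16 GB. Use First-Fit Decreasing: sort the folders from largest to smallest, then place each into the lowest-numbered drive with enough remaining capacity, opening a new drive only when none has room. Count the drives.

Sorted descending: 15, 13, 12, 9, 8, 6, 6, 4, 4, 1.
drive 1: place 15 GB, 1 GB left
drive 2: place 13 GB, 3 GB left
drive 3: place 12 GB, 4 GB left
drive 4: place 9 GB, 7 GB left
drive 5: place 8 GB, 8 GB left
drive 4: place 6 GB, 1 GB left
drive 5: place 6 GB, 2 GB left
drive 3: place 4 GB, 0 GB left
drive 6: place 4 GB, 12 GB left
drive 1: place 1 GB, 0 GB left

6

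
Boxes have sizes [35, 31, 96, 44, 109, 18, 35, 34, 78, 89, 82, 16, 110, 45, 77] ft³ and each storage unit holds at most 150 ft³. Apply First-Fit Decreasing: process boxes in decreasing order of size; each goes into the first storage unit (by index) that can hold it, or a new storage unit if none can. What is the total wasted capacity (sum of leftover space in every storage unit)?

151

Sorted descending: 110, 109, 96, 89, 82, 78, 77, 45, 44, 35, 35, 34, 31, 18, 16.
storage unit 1: place 110 ft³, 40 ft³ left
storage unit 2: place 109 ft³, 41 ft³ left
storage unit 3: place 96 ft³, 54 ft³ left
storage unit 4: place 89 ft³, 61 ft³ left
storage unit 5: place 82 ft³, 68 ft³ left
storage unit 6: place 78 ft³, 72 ft³ left
storage unit 7: place 77 ft³, 73 ft³ left
storage unit 3: place 45 ft³, 9 ft³ left
storage unit 4: place 44 ft³, 17 ft³ left
storage unit 1: place 35 ft³, 5 ft³ left
storage unit 2: place 35 ft³, 6 ft³ left
storage unit 5: place 34 ft³, 34 ft³ left
storage unit 5: place 31 ft³, 3 ft³ left
storage unit 6: place 18 ft³, 54 ft³ left
storage unit 4: place 16 ft³, 1 ft³ left
7 storage units × 150 ft³ = 1050 ft³; used 899 ft³; unused 151 ft³.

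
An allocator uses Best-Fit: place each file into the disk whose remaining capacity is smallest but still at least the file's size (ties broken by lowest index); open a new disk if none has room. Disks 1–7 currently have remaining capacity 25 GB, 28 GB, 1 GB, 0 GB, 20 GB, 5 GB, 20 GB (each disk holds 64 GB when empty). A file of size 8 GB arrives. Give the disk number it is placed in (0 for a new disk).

5

Disks with room: disk 1 (25 GB), disk 2 (28 GB), disk 5 (20 GB), disk 7 (20 GB).
Tightest fit is disk 5 with 20 GB free.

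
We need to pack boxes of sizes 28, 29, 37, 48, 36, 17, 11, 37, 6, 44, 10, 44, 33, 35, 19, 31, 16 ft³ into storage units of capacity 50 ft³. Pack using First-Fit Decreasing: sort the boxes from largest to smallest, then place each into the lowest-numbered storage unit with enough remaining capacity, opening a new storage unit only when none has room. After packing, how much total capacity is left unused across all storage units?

Sorted descending: 48, 44, 44, 37, 37, 36, 35, 33, 31, 29, 28, 19, 17, 16, 11, 10, 6.
Put 48 ft³ in storage unit 1; 2 ft³ remain.
Put 44 ft³ in storage unit 2; 6 ft³ remain.
Put 44 ft³ in storage unit 3; 6 ft³ remain.
Put 37 ft³ in storage unit 4; 13 ft³ remain.
Put 37 ft³ in storage unit 5; 13 ft³ remain.
Put 36 ft³ in storage unit 6; 14 ft³ remain.
Put 35 ft³ in storage unit 7; 15 ft³ remain.
Put 33 ft³ in storage unit 8; 17 ft³ remain.
Put 31 ft³ in storage unit 9; 19 ft³ remain.
Put 29 ft³ in storage unit 10; 21 ft³ remain.
Put 28 ft³ in storage unit 11; 22 ft³ remain.
Put 19 ft³ in storage unit 9; 0 ft³ remain.
Put 17 ft³ in storage unit 8; 0 ft³ remain.
Put 16 ft³ in storage unit 10; 5 ft³ remain.
Put 11 ft³ in storage unit 4; 2 ft³ remain.
Put 10 ft³ in storage unit 5; 3 ft³ remain.
Put 6 ft³ in storage unit 2; 0 ft³ remain.
11 storage units × 50 ft³ = 550 ft³; used 481 ft³; unused 69 ft³.

69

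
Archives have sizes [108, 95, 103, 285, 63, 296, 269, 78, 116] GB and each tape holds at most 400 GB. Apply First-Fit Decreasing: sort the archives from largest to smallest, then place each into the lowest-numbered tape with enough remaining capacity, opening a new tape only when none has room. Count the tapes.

4

Sorted descending: 296, 285, 269, 116, 108, 103, 95, 78, 63.
296 GB → tape 1 (remaining 104 GB)
285 GB → tape 2 (remaining 115 GB)
269 GB → tape 3 (remaining 131 GB)
116 GB → tape 3 (remaining 15 GB)
108 GB → tape 2 (remaining 7 GB)
103 GB → tape 1 (remaining 1 GB)
95 GB → tape 4 (remaining 305 GB)
78 GB → tape 4 (remaining 227 GB)
63 GB → tape 4 (remaining 164 GB)
Final tapes: [296,103] [285,108] [269,116] [95,78,63].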